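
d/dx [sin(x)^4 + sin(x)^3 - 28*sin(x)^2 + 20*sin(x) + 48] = (4*sin(x)^3 + 3*sin(x)^2 - 56*sin(x) + 20)*cos(x)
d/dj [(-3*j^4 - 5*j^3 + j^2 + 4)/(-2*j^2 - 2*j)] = (6*j^5 + 14*j^4 + 10*j^3 - j^2 + 8*j + 4)/(2*j^2*(j^2 + 2*j + 1))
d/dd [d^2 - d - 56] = 2*d - 1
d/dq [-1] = 0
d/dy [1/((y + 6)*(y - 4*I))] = ((-y + 4*I)*(y + 6) - (y - 4*I)^2)/((y + 6)^2*(y - 4*I)^3)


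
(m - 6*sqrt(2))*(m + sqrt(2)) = m^2 - 5*sqrt(2)*m - 12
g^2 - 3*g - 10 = (g - 5)*(g + 2)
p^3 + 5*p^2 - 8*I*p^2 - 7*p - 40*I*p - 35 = (p + 5)*(p - 7*I)*(p - I)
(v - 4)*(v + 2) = v^2 - 2*v - 8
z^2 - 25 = (z - 5)*(z + 5)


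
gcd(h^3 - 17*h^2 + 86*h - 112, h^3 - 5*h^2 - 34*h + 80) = h^2 - 10*h + 16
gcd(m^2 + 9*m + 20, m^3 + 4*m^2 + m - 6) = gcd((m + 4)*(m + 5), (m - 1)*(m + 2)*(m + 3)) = 1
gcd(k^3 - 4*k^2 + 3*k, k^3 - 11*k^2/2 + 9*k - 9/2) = k^2 - 4*k + 3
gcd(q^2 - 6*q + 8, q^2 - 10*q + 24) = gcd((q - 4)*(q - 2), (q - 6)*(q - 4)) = q - 4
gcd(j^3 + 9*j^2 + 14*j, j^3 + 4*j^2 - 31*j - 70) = j^2 + 9*j + 14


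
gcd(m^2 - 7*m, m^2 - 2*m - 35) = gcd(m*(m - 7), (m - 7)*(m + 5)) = m - 7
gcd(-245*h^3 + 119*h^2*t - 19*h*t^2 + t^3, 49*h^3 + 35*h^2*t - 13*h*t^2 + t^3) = 49*h^2 - 14*h*t + t^2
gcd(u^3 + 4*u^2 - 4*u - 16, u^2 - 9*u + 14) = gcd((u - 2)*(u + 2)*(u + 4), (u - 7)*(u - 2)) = u - 2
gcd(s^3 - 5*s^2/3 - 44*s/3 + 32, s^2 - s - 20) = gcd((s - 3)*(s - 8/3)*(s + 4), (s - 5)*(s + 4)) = s + 4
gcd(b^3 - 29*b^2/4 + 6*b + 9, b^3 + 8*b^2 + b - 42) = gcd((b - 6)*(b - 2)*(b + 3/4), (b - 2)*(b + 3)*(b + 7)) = b - 2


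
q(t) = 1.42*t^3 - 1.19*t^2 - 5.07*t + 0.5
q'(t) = 4.26*t^2 - 2.38*t - 5.07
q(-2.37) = -13.07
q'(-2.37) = 24.50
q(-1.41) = 1.30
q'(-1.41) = 6.76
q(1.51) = -4.98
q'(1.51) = 1.05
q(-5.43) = -234.40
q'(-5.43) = 133.46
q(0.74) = -3.33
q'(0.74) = -4.50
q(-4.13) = -98.89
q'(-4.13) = 77.42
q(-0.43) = 2.35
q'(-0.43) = -3.26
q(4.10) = 57.58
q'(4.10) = 56.78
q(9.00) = 893.66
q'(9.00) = 318.57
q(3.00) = 12.92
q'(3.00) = 26.13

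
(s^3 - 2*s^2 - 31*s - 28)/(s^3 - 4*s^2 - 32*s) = (s^2 - 6*s - 7)/(s*(s - 8))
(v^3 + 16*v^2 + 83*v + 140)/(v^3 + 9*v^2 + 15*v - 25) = (v^2 + 11*v + 28)/(v^2 + 4*v - 5)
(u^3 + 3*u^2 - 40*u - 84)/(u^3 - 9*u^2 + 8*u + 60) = (u + 7)/(u - 5)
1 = 1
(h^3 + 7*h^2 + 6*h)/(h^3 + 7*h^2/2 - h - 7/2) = 2*h*(h + 6)/(2*h^2 + 5*h - 7)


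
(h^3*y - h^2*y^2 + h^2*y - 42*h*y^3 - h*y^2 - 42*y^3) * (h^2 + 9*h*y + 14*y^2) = h^5*y + 8*h^4*y^2 + h^4*y - 37*h^3*y^3 + 8*h^3*y^2 - 392*h^2*y^4 - 37*h^2*y^3 - 588*h*y^5 - 392*h*y^4 - 588*y^5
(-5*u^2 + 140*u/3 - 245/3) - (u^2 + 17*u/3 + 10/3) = -6*u^2 + 41*u - 85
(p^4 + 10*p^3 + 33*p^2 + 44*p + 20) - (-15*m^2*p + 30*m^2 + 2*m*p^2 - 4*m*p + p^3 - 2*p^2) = 15*m^2*p - 30*m^2 - 2*m*p^2 + 4*m*p + p^4 + 9*p^3 + 35*p^2 + 44*p + 20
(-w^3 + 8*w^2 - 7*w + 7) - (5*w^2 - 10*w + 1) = -w^3 + 3*w^2 + 3*w + 6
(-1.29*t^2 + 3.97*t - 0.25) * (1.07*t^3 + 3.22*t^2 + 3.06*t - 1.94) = -1.3803*t^5 + 0.0941000000000001*t^4 + 8.5685*t^3 + 13.8458*t^2 - 8.4668*t + 0.485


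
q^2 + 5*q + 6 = (q + 2)*(q + 3)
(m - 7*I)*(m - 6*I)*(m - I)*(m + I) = m^4 - 13*I*m^3 - 41*m^2 - 13*I*m - 42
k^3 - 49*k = k*(k - 7)*(k + 7)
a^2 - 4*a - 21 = (a - 7)*(a + 3)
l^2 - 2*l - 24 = (l - 6)*(l + 4)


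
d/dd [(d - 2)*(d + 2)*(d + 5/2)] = 3*d^2 + 5*d - 4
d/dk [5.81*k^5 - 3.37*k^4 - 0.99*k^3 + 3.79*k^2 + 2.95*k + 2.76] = 29.05*k^4 - 13.48*k^3 - 2.97*k^2 + 7.58*k + 2.95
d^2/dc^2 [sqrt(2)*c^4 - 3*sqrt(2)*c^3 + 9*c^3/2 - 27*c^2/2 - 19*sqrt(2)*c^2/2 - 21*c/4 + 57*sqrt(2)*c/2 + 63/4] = 12*sqrt(2)*c^2 - 18*sqrt(2)*c + 27*c - 27 - 19*sqrt(2)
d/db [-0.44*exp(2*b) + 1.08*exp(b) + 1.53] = (1.08 - 0.88*exp(b))*exp(b)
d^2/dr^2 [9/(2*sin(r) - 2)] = -(9*sin(r) + 18)/(2*(sin(r) - 1)^2)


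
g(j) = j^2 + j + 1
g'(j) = 2*j + 1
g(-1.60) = 1.96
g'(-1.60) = -2.20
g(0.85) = 2.57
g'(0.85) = 2.70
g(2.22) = 8.15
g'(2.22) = 5.44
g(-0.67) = 0.78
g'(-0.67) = -0.34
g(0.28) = 1.36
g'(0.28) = 1.56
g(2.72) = 11.12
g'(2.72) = 6.44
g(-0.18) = 0.85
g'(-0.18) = 0.64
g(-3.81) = 11.71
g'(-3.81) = -6.62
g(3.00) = 13.00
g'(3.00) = 7.00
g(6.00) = 43.00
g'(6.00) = 13.00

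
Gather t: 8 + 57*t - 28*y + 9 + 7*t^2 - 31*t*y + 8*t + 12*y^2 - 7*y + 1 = 7*t^2 + t*(65 - 31*y) + 12*y^2 - 35*y + 18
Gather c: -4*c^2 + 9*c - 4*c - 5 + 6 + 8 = -4*c^2 + 5*c + 9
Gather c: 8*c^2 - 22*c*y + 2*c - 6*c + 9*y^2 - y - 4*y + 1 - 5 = 8*c^2 + c*(-22*y - 4) + 9*y^2 - 5*y - 4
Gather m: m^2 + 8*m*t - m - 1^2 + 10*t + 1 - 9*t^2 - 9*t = m^2 + m*(8*t - 1) - 9*t^2 + t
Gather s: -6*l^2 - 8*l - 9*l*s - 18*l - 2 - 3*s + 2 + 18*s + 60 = -6*l^2 - 26*l + s*(15 - 9*l) + 60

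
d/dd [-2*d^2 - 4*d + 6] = -4*d - 4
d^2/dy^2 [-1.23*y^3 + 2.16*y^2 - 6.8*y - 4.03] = 4.32 - 7.38*y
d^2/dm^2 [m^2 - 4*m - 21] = 2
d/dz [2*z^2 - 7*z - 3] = 4*z - 7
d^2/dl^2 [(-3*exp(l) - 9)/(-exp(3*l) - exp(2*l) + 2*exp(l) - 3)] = (12*exp(6*l) + 90*exp(5*l) + 126*exp(4*l) - 111*exp(3*l) - 351*exp(2*l) - 54*exp(l) + 81)*exp(l)/(exp(9*l) + 3*exp(8*l) - 3*exp(7*l) - 2*exp(6*l) + 24*exp(5*l) - 15*exp(4*l) - 17*exp(3*l) + 63*exp(2*l) - 54*exp(l) + 27)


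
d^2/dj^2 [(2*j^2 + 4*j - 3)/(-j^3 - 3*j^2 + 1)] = 2*(-2*j^6 - 12*j^5 - 18*j^4 + 22*j^3 + 39*j^2 - 27*j + 7)/(j^9 + 9*j^8 + 27*j^7 + 24*j^6 - 18*j^5 - 27*j^4 + 3*j^3 + 9*j^2 - 1)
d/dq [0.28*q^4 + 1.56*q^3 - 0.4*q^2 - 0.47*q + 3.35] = 1.12*q^3 + 4.68*q^2 - 0.8*q - 0.47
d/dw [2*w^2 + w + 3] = 4*w + 1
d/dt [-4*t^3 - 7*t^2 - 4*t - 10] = -12*t^2 - 14*t - 4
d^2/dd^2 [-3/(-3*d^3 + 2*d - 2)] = 6*(-9*d*(3*d^3 - 2*d + 2) + (9*d^2 - 2)^2)/(3*d^3 - 2*d + 2)^3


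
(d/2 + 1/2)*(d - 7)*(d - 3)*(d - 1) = d^4/2 - 5*d^3 + 10*d^2 + 5*d - 21/2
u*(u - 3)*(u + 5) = u^3 + 2*u^2 - 15*u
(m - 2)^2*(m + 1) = m^3 - 3*m^2 + 4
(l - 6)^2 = l^2 - 12*l + 36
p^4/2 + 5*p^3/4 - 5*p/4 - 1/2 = (p/2 + 1/2)*(p - 1)*(p + 1/2)*(p + 2)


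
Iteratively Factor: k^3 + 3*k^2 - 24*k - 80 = (k + 4)*(k^2 - k - 20) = (k + 4)^2*(k - 5)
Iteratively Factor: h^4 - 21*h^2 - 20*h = (h - 5)*(h^3 + 5*h^2 + 4*h) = (h - 5)*(h + 1)*(h^2 + 4*h) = h*(h - 5)*(h + 1)*(h + 4)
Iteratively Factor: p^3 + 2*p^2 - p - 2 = (p + 2)*(p^2 - 1) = (p - 1)*(p + 2)*(p + 1)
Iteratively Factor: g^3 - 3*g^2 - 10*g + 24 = (g + 3)*(g^2 - 6*g + 8) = (g - 4)*(g + 3)*(g - 2)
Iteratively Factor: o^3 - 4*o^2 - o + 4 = (o - 1)*(o^2 - 3*o - 4) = (o - 1)*(o + 1)*(o - 4)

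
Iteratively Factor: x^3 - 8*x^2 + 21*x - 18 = (x - 3)*(x^2 - 5*x + 6) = (x - 3)*(x - 2)*(x - 3)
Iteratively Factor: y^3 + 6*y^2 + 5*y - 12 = (y - 1)*(y^2 + 7*y + 12) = (y - 1)*(y + 3)*(y + 4)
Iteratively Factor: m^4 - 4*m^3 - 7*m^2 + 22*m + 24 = (m + 2)*(m^3 - 6*m^2 + 5*m + 12) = (m - 3)*(m + 2)*(m^2 - 3*m - 4) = (m - 4)*(m - 3)*(m + 2)*(m + 1)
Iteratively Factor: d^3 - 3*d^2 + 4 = (d - 2)*(d^2 - d - 2) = (d - 2)*(d + 1)*(d - 2)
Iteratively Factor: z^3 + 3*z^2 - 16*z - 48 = (z - 4)*(z^2 + 7*z + 12) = (z - 4)*(z + 3)*(z + 4)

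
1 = 1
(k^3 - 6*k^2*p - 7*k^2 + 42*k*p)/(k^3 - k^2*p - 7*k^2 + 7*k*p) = (-k + 6*p)/(-k + p)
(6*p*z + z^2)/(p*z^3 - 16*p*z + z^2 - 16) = z*(6*p + z)/(p*z^3 - 16*p*z + z^2 - 16)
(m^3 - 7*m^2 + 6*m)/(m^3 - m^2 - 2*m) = (-m^2 + 7*m - 6)/(-m^2 + m + 2)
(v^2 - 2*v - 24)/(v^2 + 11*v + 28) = (v - 6)/(v + 7)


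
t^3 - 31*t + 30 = (t - 5)*(t - 1)*(t + 6)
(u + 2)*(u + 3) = u^2 + 5*u + 6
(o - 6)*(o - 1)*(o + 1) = o^3 - 6*o^2 - o + 6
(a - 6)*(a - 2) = a^2 - 8*a + 12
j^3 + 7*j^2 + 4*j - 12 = (j - 1)*(j + 2)*(j + 6)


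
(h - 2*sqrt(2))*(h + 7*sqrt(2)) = h^2 + 5*sqrt(2)*h - 28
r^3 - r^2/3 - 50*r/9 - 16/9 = (r - 8/3)*(r + 1/3)*(r + 2)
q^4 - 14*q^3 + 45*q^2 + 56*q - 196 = (q - 7)^2*(q - 2)*(q + 2)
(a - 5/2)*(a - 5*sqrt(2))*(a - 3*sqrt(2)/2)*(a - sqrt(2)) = a^4 - 15*sqrt(2)*a^3/2 - 5*a^3/2 + 75*sqrt(2)*a^2/4 + 28*a^2 - 70*a - 15*sqrt(2)*a + 75*sqrt(2)/2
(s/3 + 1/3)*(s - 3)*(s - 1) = s^3/3 - s^2 - s/3 + 1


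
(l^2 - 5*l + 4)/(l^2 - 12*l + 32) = (l - 1)/(l - 8)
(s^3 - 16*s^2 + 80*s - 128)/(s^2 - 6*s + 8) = (s^2 - 12*s + 32)/(s - 2)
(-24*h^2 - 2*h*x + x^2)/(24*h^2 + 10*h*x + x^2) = (-6*h + x)/(6*h + x)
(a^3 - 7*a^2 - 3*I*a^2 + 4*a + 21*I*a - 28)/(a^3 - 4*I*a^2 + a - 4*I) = (a - 7)/(a - I)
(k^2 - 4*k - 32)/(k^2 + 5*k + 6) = (k^2 - 4*k - 32)/(k^2 + 5*k + 6)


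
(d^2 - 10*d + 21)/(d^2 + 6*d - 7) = (d^2 - 10*d + 21)/(d^2 + 6*d - 7)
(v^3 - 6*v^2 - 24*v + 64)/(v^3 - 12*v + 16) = (v - 8)/(v - 2)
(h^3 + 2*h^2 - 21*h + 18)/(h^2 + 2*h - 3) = (h^2 + 3*h - 18)/(h + 3)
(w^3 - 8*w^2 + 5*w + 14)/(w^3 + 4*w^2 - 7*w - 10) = (w - 7)/(w + 5)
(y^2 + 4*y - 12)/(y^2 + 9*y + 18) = (y - 2)/(y + 3)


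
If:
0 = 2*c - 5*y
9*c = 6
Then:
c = 2/3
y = 4/15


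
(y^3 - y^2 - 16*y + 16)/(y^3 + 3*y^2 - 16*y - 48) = (y - 1)/(y + 3)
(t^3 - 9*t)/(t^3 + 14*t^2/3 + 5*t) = 3*(t - 3)/(3*t + 5)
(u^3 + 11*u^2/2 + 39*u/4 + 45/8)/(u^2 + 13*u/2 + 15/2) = (u^2 + 4*u + 15/4)/(u + 5)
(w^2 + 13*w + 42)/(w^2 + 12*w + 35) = (w + 6)/(w + 5)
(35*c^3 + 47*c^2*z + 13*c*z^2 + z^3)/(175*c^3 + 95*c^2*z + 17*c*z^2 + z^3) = (c + z)/(5*c + z)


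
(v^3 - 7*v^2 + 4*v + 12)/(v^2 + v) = v - 8 + 12/v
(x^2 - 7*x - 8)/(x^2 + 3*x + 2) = (x - 8)/(x + 2)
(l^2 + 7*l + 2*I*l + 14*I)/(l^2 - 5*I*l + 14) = (l + 7)/(l - 7*I)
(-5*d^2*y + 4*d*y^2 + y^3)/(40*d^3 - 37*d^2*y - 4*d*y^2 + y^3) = y/(-8*d + y)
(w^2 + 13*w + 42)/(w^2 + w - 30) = (w + 7)/(w - 5)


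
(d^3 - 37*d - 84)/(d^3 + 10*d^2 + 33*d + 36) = (d - 7)/(d + 3)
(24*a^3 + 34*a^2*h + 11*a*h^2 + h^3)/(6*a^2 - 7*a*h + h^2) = (24*a^3 + 34*a^2*h + 11*a*h^2 + h^3)/(6*a^2 - 7*a*h + h^2)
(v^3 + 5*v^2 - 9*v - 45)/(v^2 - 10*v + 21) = (v^2 + 8*v + 15)/(v - 7)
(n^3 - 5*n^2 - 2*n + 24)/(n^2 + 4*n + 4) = (n^2 - 7*n + 12)/(n + 2)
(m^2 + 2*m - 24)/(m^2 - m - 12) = (m + 6)/(m + 3)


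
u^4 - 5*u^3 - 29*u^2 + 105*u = u*(u - 7)*(u - 3)*(u + 5)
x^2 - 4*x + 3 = (x - 3)*(x - 1)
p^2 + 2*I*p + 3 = (p - I)*(p + 3*I)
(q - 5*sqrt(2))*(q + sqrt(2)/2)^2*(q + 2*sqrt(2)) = q^4 - 2*sqrt(2)*q^3 - 51*q^2/2 - 43*sqrt(2)*q/2 - 10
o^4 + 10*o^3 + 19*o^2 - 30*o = o*(o - 1)*(o + 5)*(o + 6)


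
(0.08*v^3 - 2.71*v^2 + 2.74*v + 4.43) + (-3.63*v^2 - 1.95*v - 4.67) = 0.08*v^3 - 6.34*v^2 + 0.79*v - 0.24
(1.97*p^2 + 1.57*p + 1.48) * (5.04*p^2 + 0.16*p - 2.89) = 9.9288*p^4 + 8.228*p^3 + 2.0171*p^2 - 4.3005*p - 4.2772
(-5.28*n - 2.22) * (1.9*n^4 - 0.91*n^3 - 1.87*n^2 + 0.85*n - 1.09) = -10.032*n^5 + 0.5868*n^4 + 11.8938*n^3 - 0.3366*n^2 + 3.8682*n + 2.4198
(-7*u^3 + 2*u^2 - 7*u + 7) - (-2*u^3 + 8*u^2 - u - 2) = -5*u^3 - 6*u^2 - 6*u + 9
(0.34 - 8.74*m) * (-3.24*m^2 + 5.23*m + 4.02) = 28.3176*m^3 - 46.8118*m^2 - 33.3566*m + 1.3668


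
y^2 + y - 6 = (y - 2)*(y + 3)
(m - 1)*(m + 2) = m^2 + m - 2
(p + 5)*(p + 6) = p^2 + 11*p + 30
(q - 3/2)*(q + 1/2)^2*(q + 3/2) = q^4 + q^3 - 2*q^2 - 9*q/4 - 9/16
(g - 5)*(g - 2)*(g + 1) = g^3 - 6*g^2 + 3*g + 10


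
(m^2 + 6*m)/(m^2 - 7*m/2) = 2*(m + 6)/(2*m - 7)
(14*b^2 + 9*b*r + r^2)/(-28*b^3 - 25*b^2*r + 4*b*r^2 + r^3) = (2*b + r)/(-4*b^2 - 3*b*r + r^2)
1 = 1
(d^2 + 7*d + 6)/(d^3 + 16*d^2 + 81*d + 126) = (d + 1)/(d^2 + 10*d + 21)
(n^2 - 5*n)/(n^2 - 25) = n/(n + 5)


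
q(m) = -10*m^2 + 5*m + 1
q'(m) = 5 - 20*m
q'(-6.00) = 125.00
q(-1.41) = -25.93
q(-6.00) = -389.00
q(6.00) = -329.00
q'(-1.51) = 35.20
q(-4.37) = -211.82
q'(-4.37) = 92.40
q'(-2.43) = 53.60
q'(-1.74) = 39.80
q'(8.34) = -161.80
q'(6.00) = -115.00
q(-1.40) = -25.60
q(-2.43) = -70.20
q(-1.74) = -37.98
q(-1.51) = -29.35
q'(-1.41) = 33.20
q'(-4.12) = 87.40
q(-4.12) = -189.34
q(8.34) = -652.86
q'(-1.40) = 33.00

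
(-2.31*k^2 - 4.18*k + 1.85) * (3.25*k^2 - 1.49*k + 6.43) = -7.5075*k^4 - 10.1431*k^3 - 2.6126*k^2 - 29.6339*k + 11.8955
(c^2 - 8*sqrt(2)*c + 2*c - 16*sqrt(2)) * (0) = 0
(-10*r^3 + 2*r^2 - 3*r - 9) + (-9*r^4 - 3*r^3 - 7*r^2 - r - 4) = -9*r^4 - 13*r^3 - 5*r^2 - 4*r - 13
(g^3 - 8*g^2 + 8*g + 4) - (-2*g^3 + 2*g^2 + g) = 3*g^3 - 10*g^2 + 7*g + 4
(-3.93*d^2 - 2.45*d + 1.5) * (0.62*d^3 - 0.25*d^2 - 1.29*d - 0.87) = -2.4366*d^5 - 0.5365*d^4 + 6.6122*d^3 + 6.2046*d^2 + 0.1965*d - 1.305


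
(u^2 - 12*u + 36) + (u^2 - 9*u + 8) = 2*u^2 - 21*u + 44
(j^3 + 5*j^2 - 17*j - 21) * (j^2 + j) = j^5 + 6*j^4 - 12*j^3 - 38*j^2 - 21*j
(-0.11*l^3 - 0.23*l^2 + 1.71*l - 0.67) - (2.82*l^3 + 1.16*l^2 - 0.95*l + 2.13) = -2.93*l^3 - 1.39*l^2 + 2.66*l - 2.8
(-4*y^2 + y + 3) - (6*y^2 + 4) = -10*y^2 + y - 1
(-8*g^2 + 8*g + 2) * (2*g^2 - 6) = -16*g^4 + 16*g^3 + 52*g^2 - 48*g - 12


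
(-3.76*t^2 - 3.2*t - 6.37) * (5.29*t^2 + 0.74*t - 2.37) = -19.8904*t^4 - 19.7104*t^3 - 27.1541*t^2 + 2.8702*t + 15.0969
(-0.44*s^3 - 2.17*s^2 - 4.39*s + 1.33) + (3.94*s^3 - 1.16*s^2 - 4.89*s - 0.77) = 3.5*s^3 - 3.33*s^2 - 9.28*s + 0.56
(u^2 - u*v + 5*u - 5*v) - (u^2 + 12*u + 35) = -u*v - 7*u - 5*v - 35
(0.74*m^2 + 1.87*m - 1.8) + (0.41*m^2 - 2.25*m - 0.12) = 1.15*m^2 - 0.38*m - 1.92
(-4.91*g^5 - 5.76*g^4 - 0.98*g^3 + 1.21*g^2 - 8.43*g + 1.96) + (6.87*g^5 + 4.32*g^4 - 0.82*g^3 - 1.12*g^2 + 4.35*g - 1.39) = 1.96*g^5 - 1.44*g^4 - 1.8*g^3 + 0.0899999999999999*g^2 - 4.08*g + 0.57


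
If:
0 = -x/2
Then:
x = 0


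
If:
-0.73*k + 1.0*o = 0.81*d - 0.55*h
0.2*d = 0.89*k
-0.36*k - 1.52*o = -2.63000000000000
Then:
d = 32.5097222222222 - 18.7888888888889*o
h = 57.5744191919192 - 35.0931313131313*o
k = 7.30555555555556 - 4.22222222222222*o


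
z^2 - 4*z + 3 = (z - 3)*(z - 1)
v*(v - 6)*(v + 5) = v^3 - v^2 - 30*v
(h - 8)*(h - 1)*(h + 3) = h^3 - 6*h^2 - 19*h + 24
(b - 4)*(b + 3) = b^2 - b - 12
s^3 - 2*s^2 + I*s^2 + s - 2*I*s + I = (s - 1)^2*(s + I)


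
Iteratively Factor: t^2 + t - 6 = (t - 2)*(t + 3)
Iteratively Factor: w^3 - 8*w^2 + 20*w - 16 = (w - 2)*(w^2 - 6*w + 8) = (w - 2)^2*(w - 4)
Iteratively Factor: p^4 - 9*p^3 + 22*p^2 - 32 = (p - 2)*(p^3 - 7*p^2 + 8*p + 16) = (p - 4)*(p - 2)*(p^2 - 3*p - 4) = (p - 4)*(p - 2)*(p + 1)*(p - 4)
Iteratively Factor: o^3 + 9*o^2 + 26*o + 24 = (o + 4)*(o^2 + 5*o + 6) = (o + 3)*(o + 4)*(o + 2)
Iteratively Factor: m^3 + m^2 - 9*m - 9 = (m + 1)*(m^2 - 9) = (m - 3)*(m + 1)*(m + 3)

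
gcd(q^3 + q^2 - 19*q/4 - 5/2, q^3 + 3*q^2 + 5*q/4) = q^2 + 3*q + 5/4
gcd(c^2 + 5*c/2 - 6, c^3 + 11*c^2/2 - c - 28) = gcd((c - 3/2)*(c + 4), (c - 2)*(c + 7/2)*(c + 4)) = c + 4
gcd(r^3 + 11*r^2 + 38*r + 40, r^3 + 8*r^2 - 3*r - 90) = r + 5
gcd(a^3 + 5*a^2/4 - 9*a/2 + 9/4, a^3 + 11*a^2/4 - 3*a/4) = a + 3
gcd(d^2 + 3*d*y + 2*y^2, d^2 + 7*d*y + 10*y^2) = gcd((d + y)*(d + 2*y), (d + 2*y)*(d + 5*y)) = d + 2*y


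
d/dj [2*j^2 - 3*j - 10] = 4*j - 3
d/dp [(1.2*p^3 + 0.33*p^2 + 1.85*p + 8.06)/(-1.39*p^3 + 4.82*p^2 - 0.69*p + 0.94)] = (6.2427*p^4 + 3.487*p^3 + 27.8495*p^2 - 77.078*p + 7.3004)/(1.9321*p^6 - 13.3996*p^5 + 25.1506*p^4 - 9.2648*p^3 + 9.5377*p^2 - 1.2972*p + 0.8836)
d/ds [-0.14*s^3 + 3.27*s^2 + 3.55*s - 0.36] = -0.42*s^2 + 6.54*s + 3.55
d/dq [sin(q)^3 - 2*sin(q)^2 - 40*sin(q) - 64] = (3*sin(q)^2 - 4*sin(q) - 40)*cos(q)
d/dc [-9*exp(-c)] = 9*exp(-c)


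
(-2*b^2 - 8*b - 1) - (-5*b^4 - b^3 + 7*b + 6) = 5*b^4 + b^3 - 2*b^2 - 15*b - 7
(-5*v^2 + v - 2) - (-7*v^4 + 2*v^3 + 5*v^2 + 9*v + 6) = 7*v^4 - 2*v^3 - 10*v^2 - 8*v - 8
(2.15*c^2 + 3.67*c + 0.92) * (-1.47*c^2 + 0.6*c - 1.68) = -3.1605*c^4 - 4.1049*c^3 - 2.7624*c^2 - 5.6136*c - 1.5456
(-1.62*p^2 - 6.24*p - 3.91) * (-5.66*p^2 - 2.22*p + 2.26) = 9.1692*p^4 + 38.9148*p^3 + 32.3222*p^2 - 5.4222*p - 8.8366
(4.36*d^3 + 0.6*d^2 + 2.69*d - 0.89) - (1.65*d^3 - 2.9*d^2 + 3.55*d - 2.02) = 2.71*d^3 + 3.5*d^2 - 0.86*d + 1.13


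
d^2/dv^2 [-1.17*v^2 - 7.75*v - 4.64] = -2.34000000000000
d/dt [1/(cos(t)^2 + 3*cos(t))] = (2*cos(t) + 3)*sin(t)/((cos(t) + 3)^2*cos(t)^2)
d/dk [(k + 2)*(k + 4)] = 2*k + 6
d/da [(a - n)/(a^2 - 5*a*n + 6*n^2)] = (a^2 - 5*a*n + 6*n^2 - (a - n)*(2*a - 5*n))/(a^2 - 5*a*n + 6*n^2)^2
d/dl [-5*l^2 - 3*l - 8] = -10*l - 3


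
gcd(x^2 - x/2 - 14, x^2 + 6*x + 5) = 1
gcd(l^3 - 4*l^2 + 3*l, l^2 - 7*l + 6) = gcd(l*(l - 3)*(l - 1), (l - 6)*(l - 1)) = l - 1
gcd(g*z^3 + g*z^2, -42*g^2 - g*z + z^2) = 1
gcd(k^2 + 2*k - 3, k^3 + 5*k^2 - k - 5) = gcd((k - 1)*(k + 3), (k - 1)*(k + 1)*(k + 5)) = k - 1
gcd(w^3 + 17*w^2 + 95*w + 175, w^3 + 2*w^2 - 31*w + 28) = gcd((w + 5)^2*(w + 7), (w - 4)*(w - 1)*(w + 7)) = w + 7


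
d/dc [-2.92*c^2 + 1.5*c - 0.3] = 1.5 - 5.84*c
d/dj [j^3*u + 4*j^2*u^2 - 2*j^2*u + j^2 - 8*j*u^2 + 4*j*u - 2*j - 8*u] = 3*j^2*u + 8*j*u^2 - 4*j*u + 2*j - 8*u^2 + 4*u - 2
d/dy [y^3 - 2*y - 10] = 3*y^2 - 2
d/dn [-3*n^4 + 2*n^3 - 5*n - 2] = -12*n^3 + 6*n^2 - 5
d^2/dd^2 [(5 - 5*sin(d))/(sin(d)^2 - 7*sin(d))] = 5*(sin(d)^2 + 3*sin(d) + 19 - 43/sin(d) - 42/sin(d)^2 + 98/sin(d)^3)/(sin(d) - 7)^3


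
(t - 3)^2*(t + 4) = t^3 - 2*t^2 - 15*t + 36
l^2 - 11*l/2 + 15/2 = (l - 3)*(l - 5/2)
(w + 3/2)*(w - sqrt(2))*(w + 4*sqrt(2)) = w^3 + 3*w^2/2 + 3*sqrt(2)*w^2 - 8*w + 9*sqrt(2)*w/2 - 12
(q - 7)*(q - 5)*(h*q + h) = h*q^3 - 11*h*q^2 + 23*h*q + 35*h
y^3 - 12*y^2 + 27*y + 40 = (y - 8)*(y - 5)*(y + 1)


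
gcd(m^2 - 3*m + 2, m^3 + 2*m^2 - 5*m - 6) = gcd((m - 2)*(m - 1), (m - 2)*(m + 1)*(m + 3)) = m - 2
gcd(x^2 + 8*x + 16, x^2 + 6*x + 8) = x + 4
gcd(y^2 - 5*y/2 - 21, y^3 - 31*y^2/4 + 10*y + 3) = y - 6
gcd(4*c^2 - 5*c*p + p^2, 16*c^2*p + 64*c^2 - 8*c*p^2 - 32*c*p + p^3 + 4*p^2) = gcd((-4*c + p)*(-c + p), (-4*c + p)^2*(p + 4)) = -4*c + p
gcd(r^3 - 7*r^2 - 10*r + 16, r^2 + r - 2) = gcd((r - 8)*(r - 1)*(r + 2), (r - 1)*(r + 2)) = r^2 + r - 2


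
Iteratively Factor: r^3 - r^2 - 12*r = (r + 3)*(r^2 - 4*r) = r*(r + 3)*(r - 4)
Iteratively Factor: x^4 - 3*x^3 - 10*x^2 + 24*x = (x - 2)*(x^3 - x^2 - 12*x) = (x - 4)*(x - 2)*(x^2 + 3*x) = (x - 4)*(x - 2)*(x + 3)*(x)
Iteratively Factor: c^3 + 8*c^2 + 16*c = (c + 4)*(c^2 + 4*c) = c*(c + 4)*(c + 4)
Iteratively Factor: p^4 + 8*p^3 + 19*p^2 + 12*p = (p + 4)*(p^3 + 4*p^2 + 3*p) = p*(p + 4)*(p^2 + 4*p + 3) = p*(p + 3)*(p + 4)*(p + 1)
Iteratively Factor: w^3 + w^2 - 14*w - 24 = (w + 3)*(w^2 - 2*w - 8) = (w + 2)*(w + 3)*(w - 4)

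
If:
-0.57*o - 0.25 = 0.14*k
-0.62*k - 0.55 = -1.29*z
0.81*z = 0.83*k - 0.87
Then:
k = 2.76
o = -1.12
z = 1.75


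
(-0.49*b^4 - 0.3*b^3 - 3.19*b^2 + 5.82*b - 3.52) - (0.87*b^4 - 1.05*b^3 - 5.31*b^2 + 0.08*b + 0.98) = -1.36*b^4 + 0.75*b^3 + 2.12*b^2 + 5.74*b - 4.5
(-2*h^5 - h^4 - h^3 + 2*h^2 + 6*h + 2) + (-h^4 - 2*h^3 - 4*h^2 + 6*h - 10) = -2*h^5 - 2*h^4 - 3*h^3 - 2*h^2 + 12*h - 8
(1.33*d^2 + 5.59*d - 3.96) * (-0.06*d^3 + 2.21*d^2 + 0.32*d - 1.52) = -0.0798*d^5 + 2.6039*d^4 + 13.0171*d^3 - 8.9844*d^2 - 9.764*d + 6.0192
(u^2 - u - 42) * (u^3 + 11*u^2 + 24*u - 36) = u^5 + 10*u^4 - 29*u^3 - 522*u^2 - 972*u + 1512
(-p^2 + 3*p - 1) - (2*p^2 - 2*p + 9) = -3*p^2 + 5*p - 10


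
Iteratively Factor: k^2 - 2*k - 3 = (k + 1)*(k - 3)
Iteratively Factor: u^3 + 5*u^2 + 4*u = (u + 1)*(u^2 + 4*u) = u*(u + 1)*(u + 4)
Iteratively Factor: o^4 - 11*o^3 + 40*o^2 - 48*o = (o - 3)*(o^3 - 8*o^2 + 16*o) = (o - 4)*(o - 3)*(o^2 - 4*o) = o*(o - 4)*(o - 3)*(o - 4)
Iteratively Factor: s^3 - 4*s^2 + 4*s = (s)*(s^2 - 4*s + 4) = s*(s - 2)*(s - 2)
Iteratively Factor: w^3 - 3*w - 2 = (w + 1)*(w^2 - w - 2) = (w - 2)*(w + 1)*(w + 1)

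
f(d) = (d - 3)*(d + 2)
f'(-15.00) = -31.00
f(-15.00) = 234.00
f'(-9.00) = -19.00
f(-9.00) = 84.00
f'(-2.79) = -6.58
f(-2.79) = 4.57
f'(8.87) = 16.74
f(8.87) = 63.81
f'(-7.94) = -16.88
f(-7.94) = 64.98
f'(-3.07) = -7.14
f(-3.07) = 6.49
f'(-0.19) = -1.38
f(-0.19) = -5.77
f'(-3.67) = -8.34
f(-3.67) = 11.14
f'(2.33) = 3.66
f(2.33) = -2.90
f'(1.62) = 2.24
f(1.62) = -5.00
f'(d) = 2*d - 1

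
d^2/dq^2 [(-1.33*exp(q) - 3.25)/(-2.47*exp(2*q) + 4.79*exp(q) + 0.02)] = (8.11419700000002*exp(4*q) + 95.047329*exp(3*q) - 114.960963*exp(2*q) + 75.083111*exp(q) - 0.310818)*exp(q)/(15.069223*exp(6*q) - 87.669933*exp(5*q) + 169.649727*exp(4*q) - 108.482483*exp(3*q) - 1.373682*exp(2*q) - 0.005748*exp(q) - 8.0e-6)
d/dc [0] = 0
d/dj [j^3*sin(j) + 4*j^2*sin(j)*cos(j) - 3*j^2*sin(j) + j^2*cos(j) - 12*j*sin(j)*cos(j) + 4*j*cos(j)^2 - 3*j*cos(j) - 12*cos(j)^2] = j^3*cos(j) + 2*j^2*sin(j) - 3*j^2*cos(j) + 4*j^2*cos(2*j) - 3*j*sin(j) + 2*j*cos(j) - 12*j*cos(2*j) + 6*sin(2*j) - 3*cos(j) + 2*cos(2*j) + 2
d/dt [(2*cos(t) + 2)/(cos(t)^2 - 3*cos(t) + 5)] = 2*(cos(t)^2 + 2*cos(t) - 8)*sin(t)/(cos(t)^2 - 3*cos(t) + 5)^2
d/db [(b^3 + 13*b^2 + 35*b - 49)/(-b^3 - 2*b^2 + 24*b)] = (11*b^4 + 118*b^3 + 235*b^2 - 196*b + 1176)/(b^2*(b^4 + 4*b^3 - 44*b^2 - 96*b + 576))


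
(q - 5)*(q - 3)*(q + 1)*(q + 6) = q^4 - q^3 - 35*q^2 + 57*q + 90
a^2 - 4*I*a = a*(a - 4*I)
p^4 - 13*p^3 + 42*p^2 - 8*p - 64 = (p - 8)*(p - 4)*(p - 2)*(p + 1)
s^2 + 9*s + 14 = (s + 2)*(s + 7)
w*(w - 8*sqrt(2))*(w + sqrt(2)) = w^3 - 7*sqrt(2)*w^2 - 16*w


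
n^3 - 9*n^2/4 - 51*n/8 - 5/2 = (n - 4)*(n + 1/2)*(n + 5/4)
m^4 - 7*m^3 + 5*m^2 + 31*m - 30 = (m - 5)*(m - 3)*(m - 1)*(m + 2)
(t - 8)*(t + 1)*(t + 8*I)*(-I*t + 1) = -I*t^4 + 9*t^3 + 7*I*t^3 - 63*t^2 + 16*I*t^2 - 72*t - 56*I*t - 64*I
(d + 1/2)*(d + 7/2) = d^2 + 4*d + 7/4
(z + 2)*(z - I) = z^2 + 2*z - I*z - 2*I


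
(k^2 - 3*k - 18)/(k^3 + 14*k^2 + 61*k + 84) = (k - 6)/(k^2 + 11*k + 28)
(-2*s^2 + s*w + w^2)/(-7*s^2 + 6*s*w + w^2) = (2*s + w)/(7*s + w)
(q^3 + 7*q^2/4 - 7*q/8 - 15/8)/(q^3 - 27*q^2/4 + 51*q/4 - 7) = (8*q^2 + 22*q + 15)/(2*(4*q^2 - 23*q + 28))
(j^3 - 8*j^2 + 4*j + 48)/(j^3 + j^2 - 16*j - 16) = (j^2 - 4*j - 12)/(j^2 + 5*j + 4)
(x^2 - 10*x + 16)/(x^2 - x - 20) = (-x^2 + 10*x - 16)/(-x^2 + x + 20)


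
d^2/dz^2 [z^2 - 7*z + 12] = 2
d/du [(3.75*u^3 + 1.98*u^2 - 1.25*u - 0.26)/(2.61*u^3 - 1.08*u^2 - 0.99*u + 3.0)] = (-3.5527136788005e-15*u^5 - 9.2178*u^4 - 0.899999999999998*u^3 + 32.4756*u^2 + 11.3184*u - 4.0074)/(6.8121*u^6 - 5.6376*u^5 - 4.0014*u^4 + 17.7984*u^3 - 5.4999*u^2 - 5.94*u + 9.0)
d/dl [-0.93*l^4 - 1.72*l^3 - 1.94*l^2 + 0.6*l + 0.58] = -3.72*l^3 - 5.16*l^2 - 3.88*l + 0.6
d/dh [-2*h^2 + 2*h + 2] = 2 - 4*h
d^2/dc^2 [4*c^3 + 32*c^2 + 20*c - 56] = 24*c + 64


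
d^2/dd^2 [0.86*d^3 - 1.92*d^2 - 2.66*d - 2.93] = 5.16*d - 3.84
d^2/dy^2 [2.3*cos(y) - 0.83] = -2.3*cos(y)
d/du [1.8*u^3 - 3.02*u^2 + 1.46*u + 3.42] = 5.4*u^2 - 6.04*u + 1.46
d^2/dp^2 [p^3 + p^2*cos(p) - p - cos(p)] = -p^2*cos(p) - 4*p*sin(p) + 6*p + 3*cos(p)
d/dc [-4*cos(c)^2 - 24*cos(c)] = 8*(cos(c) + 3)*sin(c)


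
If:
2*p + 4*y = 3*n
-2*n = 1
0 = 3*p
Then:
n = -1/2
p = 0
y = -3/8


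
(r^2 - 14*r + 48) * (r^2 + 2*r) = r^4 - 12*r^3 + 20*r^2 + 96*r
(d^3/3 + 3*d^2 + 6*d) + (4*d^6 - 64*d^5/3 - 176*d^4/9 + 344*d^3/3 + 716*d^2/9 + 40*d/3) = 4*d^6 - 64*d^5/3 - 176*d^4/9 + 115*d^3 + 743*d^2/9 + 58*d/3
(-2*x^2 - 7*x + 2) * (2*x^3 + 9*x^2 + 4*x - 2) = -4*x^5 - 32*x^4 - 67*x^3 - 6*x^2 + 22*x - 4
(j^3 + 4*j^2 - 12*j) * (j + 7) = j^4 + 11*j^3 + 16*j^2 - 84*j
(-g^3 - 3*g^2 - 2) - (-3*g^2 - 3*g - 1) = -g^3 + 3*g - 1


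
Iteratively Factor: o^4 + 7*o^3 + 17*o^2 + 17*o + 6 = (o + 1)*(o^3 + 6*o^2 + 11*o + 6) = (o + 1)*(o + 2)*(o^2 + 4*o + 3) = (o + 1)^2*(o + 2)*(o + 3)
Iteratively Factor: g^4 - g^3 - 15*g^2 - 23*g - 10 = (g + 1)*(g^3 - 2*g^2 - 13*g - 10) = (g + 1)*(g + 2)*(g^2 - 4*g - 5) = (g + 1)^2*(g + 2)*(g - 5)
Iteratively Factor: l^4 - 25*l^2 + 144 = (l - 4)*(l^3 + 4*l^2 - 9*l - 36) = (l - 4)*(l + 4)*(l^2 - 9) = (l - 4)*(l - 3)*(l + 4)*(l + 3)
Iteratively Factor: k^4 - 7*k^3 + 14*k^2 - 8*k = (k - 2)*(k^3 - 5*k^2 + 4*k) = (k - 4)*(k - 2)*(k^2 - k) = k*(k - 4)*(k - 2)*(k - 1)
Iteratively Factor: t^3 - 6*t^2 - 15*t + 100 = (t - 5)*(t^2 - t - 20) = (t - 5)*(t + 4)*(t - 5)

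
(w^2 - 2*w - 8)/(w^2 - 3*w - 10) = (w - 4)/(w - 5)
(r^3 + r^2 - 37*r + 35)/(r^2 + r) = (r^3 + r^2 - 37*r + 35)/(r*(r + 1))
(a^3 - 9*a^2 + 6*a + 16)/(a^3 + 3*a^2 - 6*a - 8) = (a - 8)/(a + 4)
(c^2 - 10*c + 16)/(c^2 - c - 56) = (c - 2)/(c + 7)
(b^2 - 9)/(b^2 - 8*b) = (b^2 - 9)/(b*(b - 8))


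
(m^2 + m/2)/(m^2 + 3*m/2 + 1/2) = m/(m + 1)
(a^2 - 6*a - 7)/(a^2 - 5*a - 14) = (a + 1)/(a + 2)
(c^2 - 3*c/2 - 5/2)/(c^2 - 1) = (c - 5/2)/(c - 1)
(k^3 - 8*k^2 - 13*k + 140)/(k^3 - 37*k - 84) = (k - 5)/(k + 3)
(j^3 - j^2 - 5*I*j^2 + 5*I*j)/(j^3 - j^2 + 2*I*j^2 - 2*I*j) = (j - 5*I)/(j + 2*I)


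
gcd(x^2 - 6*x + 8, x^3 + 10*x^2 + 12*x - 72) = x - 2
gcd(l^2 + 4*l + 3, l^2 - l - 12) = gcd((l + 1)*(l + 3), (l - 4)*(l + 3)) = l + 3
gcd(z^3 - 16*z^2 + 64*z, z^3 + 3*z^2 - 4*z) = z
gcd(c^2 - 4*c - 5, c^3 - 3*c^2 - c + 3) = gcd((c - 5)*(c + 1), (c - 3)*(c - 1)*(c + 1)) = c + 1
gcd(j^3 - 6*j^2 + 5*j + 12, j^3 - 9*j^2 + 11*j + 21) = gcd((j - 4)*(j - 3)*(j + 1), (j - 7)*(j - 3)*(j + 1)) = j^2 - 2*j - 3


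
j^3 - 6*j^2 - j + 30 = (j - 5)*(j - 3)*(j + 2)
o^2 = o^2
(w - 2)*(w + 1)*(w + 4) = w^3 + 3*w^2 - 6*w - 8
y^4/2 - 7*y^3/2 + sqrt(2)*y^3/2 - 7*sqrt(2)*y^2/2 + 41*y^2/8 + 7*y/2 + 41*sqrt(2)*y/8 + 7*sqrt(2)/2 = (y/2 + sqrt(2)/2)*(y - 4)*(y - 7/2)*(y + 1/2)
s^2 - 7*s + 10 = (s - 5)*(s - 2)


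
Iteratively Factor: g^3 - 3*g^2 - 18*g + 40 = (g - 2)*(g^2 - g - 20) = (g - 2)*(g + 4)*(g - 5)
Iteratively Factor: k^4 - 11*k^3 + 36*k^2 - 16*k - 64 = (k - 4)*(k^3 - 7*k^2 + 8*k + 16) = (k - 4)^2*(k^2 - 3*k - 4) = (k - 4)^3*(k + 1)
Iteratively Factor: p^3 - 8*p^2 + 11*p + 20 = (p + 1)*(p^2 - 9*p + 20) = (p - 5)*(p + 1)*(p - 4)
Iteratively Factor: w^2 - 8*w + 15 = (w - 5)*(w - 3)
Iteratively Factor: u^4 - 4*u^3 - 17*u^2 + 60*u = (u - 3)*(u^3 - u^2 - 20*u) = (u - 3)*(u + 4)*(u^2 - 5*u) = (u - 5)*(u - 3)*(u + 4)*(u)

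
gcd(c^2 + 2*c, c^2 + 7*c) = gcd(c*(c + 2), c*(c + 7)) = c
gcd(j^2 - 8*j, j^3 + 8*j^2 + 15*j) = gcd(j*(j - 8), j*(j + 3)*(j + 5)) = j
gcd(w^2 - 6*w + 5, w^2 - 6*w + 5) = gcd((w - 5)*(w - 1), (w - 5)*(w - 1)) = w^2 - 6*w + 5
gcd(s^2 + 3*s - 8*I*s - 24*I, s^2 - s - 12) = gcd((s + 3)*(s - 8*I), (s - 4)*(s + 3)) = s + 3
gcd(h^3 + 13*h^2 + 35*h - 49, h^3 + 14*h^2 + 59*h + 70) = h + 7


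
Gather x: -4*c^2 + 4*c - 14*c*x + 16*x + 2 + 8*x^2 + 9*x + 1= -4*c^2 + 4*c + 8*x^2 + x*(25 - 14*c) + 3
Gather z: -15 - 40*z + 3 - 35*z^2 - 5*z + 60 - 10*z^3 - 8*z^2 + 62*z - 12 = -10*z^3 - 43*z^2 + 17*z + 36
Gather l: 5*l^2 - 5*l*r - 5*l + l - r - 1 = 5*l^2 + l*(-5*r - 4) - r - 1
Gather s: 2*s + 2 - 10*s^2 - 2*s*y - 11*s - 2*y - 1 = -10*s^2 + s*(-2*y - 9) - 2*y + 1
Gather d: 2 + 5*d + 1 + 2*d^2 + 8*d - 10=2*d^2 + 13*d - 7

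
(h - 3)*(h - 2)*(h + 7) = h^3 + 2*h^2 - 29*h + 42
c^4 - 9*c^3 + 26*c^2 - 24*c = c*(c - 4)*(c - 3)*(c - 2)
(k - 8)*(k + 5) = k^2 - 3*k - 40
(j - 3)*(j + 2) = j^2 - j - 6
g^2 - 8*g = g*(g - 8)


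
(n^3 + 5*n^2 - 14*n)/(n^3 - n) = (n^2 + 5*n - 14)/(n^2 - 1)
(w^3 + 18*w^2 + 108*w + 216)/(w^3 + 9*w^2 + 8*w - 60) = (w^2 + 12*w + 36)/(w^2 + 3*w - 10)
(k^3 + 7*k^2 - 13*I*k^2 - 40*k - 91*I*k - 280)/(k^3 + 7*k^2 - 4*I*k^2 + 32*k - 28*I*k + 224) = (k - 5*I)/(k + 4*I)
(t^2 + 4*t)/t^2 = (t + 4)/t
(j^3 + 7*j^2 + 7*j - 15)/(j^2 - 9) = (j^2 + 4*j - 5)/(j - 3)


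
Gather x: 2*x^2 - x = 2*x^2 - x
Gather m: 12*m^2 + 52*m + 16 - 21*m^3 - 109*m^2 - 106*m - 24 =-21*m^3 - 97*m^2 - 54*m - 8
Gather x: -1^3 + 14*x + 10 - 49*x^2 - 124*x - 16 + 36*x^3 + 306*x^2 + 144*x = 36*x^3 + 257*x^2 + 34*x - 7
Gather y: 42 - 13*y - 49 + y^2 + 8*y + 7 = y^2 - 5*y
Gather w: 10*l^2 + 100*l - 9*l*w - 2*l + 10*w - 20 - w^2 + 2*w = 10*l^2 + 98*l - w^2 + w*(12 - 9*l) - 20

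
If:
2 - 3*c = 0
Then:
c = 2/3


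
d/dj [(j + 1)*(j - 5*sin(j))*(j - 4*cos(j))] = (j + 1)*(j - 5*sin(j))*(4*sin(j) + 1) - (j + 1)*(j - 4*cos(j))*(5*cos(j) - 1) + (j - 5*sin(j))*(j - 4*cos(j))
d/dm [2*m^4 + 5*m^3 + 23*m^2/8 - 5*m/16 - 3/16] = 8*m^3 + 15*m^2 + 23*m/4 - 5/16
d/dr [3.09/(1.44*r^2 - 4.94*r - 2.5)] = (15.2646 - 8.8992*r)/(-1.44*r^2 + 4.94*r + 2.5)^2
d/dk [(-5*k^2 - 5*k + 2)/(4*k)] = -5/4 - 1/(2*k^2)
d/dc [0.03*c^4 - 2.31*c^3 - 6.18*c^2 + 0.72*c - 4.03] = 0.12*c^3 - 6.93*c^2 - 12.36*c + 0.72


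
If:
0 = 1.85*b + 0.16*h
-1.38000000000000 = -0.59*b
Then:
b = 2.34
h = -27.04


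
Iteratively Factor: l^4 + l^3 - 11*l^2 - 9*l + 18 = (l - 3)*(l^3 + 4*l^2 + l - 6) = (l - 3)*(l + 2)*(l^2 + 2*l - 3) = (l - 3)*(l + 2)*(l + 3)*(l - 1)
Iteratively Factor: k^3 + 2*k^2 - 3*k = (k - 1)*(k^2 + 3*k) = k*(k - 1)*(k + 3)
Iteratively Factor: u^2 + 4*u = (u)*(u + 4)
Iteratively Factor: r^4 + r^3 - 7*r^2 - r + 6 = (r + 3)*(r^3 - 2*r^2 - r + 2) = (r - 1)*(r + 3)*(r^2 - r - 2) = (r - 1)*(r + 1)*(r + 3)*(r - 2)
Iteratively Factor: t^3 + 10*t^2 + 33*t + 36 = (t + 3)*(t^2 + 7*t + 12) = (t + 3)*(t + 4)*(t + 3)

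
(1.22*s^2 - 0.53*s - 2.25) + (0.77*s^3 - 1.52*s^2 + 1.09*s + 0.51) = 0.77*s^3 - 0.3*s^2 + 0.56*s - 1.74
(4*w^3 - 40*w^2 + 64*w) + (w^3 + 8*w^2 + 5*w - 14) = 5*w^3 - 32*w^2 + 69*w - 14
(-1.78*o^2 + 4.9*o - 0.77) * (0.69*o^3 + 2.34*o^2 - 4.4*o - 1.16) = -1.2282*o^5 - 0.7842*o^4 + 18.7667*o^3 - 21.297*o^2 - 2.296*o + 0.8932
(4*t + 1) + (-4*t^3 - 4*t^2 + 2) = -4*t^3 - 4*t^2 + 4*t + 3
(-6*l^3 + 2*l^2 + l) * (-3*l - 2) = 18*l^4 + 6*l^3 - 7*l^2 - 2*l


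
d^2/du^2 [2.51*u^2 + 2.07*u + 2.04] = 5.02000000000000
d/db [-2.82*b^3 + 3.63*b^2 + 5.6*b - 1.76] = -8.46*b^2 + 7.26*b + 5.6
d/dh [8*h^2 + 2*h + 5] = 16*h + 2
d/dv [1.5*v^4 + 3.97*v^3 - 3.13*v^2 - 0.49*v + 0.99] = 6.0*v^3 + 11.91*v^2 - 6.26*v - 0.49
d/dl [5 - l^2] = -2*l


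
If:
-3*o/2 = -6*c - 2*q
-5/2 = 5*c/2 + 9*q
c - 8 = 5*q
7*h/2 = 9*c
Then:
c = 119/43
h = 306/43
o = 416/43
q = -45/43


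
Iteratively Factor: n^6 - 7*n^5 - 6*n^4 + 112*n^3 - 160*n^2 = (n - 5)*(n^5 - 2*n^4 - 16*n^3 + 32*n^2) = n*(n - 5)*(n^4 - 2*n^3 - 16*n^2 + 32*n) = n*(n - 5)*(n - 4)*(n^3 + 2*n^2 - 8*n) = n*(n - 5)*(n - 4)*(n + 4)*(n^2 - 2*n) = n^2*(n - 5)*(n - 4)*(n + 4)*(n - 2)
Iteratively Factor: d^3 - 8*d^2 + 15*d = (d - 3)*(d^2 - 5*d) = d*(d - 3)*(d - 5)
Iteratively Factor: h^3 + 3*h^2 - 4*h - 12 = (h + 2)*(h^2 + h - 6) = (h + 2)*(h + 3)*(h - 2)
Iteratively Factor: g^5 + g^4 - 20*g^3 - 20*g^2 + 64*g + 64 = (g - 2)*(g^4 + 3*g^3 - 14*g^2 - 48*g - 32) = (g - 2)*(g + 2)*(g^3 + g^2 - 16*g - 16) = (g - 2)*(g + 1)*(g + 2)*(g^2 - 16) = (g - 4)*(g - 2)*(g + 1)*(g + 2)*(g + 4)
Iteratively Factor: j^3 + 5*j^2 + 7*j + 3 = (j + 1)*(j^2 + 4*j + 3) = (j + 1)*(j + 3)*(j + 1)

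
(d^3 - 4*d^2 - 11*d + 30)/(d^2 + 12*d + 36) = (d^3 - 4*d^2 - 11*d + 30)/(d^2 + 12*d + 36)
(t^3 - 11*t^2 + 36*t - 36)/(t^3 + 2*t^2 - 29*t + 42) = (t - 6)/(t + 7)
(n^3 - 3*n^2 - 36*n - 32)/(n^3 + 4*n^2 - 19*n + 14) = (n^3 - 3*n^2 - 36*n - 32)/(n^3 + 4*n^2 - 19*n + 14)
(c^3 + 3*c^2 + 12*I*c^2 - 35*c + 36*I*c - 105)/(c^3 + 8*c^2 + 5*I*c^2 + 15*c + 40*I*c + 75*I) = (c + 7*I)/(c + 5)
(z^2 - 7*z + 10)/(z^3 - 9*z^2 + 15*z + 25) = (z - 2)/(z^2 - 4*z - 5)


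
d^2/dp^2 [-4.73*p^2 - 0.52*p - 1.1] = -9.46000000000000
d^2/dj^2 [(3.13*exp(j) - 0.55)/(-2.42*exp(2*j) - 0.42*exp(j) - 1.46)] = (-18.330532*exp(4*j) + 16.065412*exp(3*j) + 68.030556*exp(2*j) - 5.756704*exp(j) - 7.009168)*exp(j)/(14.172488*exp(6*j) + 7.379064*exp(5*j) + 26.931696*exp(4*j) + 8.977752*exp(3*j) + 16.248048*exp(2*j) + 2.685816*exp(j) + 3.112136)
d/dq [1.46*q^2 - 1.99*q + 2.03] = 2.92*q - 1.99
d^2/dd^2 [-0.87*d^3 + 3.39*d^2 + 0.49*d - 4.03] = 6.78 - 5.22*d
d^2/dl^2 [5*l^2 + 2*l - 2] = 10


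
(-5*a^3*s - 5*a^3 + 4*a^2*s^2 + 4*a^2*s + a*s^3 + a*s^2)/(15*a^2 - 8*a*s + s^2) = a*(-5*a^2*s - 5*a^2 + 4*a*s^2 + 4*a*s + s^3 + s^2)/(15*a^2 - 8*a*s + s^2)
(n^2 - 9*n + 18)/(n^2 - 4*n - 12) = (n - 3)/(n + 2)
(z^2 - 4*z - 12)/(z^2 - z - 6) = (z - 6)/(z - 3)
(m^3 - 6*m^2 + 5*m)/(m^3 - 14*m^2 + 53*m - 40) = m/(m - 8)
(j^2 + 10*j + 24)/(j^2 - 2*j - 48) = (j + 4)/(j - 8)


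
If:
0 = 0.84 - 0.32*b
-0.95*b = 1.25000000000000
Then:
No Solution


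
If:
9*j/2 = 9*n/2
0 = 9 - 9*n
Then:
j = 1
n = 1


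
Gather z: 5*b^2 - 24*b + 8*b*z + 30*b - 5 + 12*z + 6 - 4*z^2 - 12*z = 5*b^2 + 8*b*z + 6*b - 4*z^2 + 1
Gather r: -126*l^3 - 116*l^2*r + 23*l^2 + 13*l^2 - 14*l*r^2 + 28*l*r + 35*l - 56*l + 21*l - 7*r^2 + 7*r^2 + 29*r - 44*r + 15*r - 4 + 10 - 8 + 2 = -126*l^3 + 36*l^2 - 14*l*r^2 + r*(-116*l^2 + 28*l)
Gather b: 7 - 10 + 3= 0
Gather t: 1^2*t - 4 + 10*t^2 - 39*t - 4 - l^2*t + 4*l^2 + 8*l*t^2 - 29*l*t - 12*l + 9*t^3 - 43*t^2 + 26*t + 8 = 4*l^2 - 12*l + 9*t^3 + t^2*(8*l - 33) + t*(-l^2 - 29*l - 12)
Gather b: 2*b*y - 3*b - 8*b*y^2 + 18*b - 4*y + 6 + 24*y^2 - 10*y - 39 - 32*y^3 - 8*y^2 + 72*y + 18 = b*(-8*y^2 + 2*y + 15) - 32*y^3 + 16*y^2 + 58*y - 15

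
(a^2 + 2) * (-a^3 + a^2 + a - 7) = -a^5 + a^4 - a^3 - 5*a^2 + 2*a - 14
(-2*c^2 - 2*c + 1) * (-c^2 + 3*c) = 2*c^4 - 4*c^3 - 7*c^2 + 3*c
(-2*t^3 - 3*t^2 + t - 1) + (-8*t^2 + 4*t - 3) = -2*t^3 - 11*t^2 + 5*t - 4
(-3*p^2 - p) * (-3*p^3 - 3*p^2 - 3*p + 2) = 9*p^5 + 12*p^4 + 12*p^3 - 3*p^2 - 2*p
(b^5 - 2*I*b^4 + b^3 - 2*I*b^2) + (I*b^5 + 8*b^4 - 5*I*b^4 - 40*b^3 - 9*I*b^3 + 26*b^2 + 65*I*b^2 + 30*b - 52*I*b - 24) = b^5 + I*b^5 + 8*b^4 - 7*I*b^4 - 39*b^3 - 9*I*b^3 + 26*b^2 + 63*I*b^2 + 30*b - 52*I*b - 24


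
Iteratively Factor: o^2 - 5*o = (o)*(o - 5)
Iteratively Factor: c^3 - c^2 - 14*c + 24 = (c + 4)*(c^2 - 5*c + 6) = (c - 3)*(c + 4)*(c - 2)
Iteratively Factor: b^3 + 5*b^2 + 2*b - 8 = (b + 4)*(b^2 + b - 2) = (b - 1)*(b + 4)*(b + 2)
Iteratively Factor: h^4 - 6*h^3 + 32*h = (h)*(h^3 - 6*h^2 + 32) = h*(h - 4)*(h^2 - 2*h - 8) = h*(h - 4)^2*(h + 2)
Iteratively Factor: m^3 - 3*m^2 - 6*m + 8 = (m + 2)*(m^2 - 5*m + 4) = (m - 1)*(m + 2)*(m - 4)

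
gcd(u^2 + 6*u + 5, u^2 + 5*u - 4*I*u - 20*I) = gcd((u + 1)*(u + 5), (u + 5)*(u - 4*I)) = u + 5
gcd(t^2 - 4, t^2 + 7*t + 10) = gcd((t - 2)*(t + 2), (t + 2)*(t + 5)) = t + 2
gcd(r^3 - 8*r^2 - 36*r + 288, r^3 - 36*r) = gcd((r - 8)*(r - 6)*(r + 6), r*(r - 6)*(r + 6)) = r^2 - 36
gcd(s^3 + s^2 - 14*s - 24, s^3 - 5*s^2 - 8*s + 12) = s + 2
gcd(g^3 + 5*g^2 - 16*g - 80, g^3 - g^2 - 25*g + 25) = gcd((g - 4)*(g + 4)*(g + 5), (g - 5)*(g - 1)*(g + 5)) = g + 5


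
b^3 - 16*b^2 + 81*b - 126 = (b - 7)*(b - 6)*(b - 3)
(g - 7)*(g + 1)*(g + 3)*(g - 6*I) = g^4 - 3*g^3 - 6*I*g^3 - 25*g^2 + 18*I*g^2 - 21*g + 150*I*g + 126*I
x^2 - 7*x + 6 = (x - 6)*(x - 1)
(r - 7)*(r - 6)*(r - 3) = r^3 - 16*r^2 + 81*r - 126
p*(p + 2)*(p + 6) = p^3 + 8*p^2 + 12*p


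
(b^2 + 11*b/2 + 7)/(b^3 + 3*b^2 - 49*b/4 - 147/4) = 2*(b + 2)/(2*b^2 - b - 21)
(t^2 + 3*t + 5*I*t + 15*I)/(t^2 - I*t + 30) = (t + 3)/(t - 6*I)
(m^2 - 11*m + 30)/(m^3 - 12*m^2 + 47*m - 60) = (m - 6)/(m^2 - 7*m + 12)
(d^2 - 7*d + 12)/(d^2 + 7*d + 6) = (d^2 - 7*d + 12)/(d^2 + 7*d + 6)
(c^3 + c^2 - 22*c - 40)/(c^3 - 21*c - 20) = (c + 2)/(c + 1)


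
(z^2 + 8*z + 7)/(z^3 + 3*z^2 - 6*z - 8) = (z + 7)/(z^2 + 2*z - 8)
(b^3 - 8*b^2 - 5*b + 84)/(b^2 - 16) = (b^2 - 4*b - 21)/(b + 4)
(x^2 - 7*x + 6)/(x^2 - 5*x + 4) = (x - 6)/(x - 4)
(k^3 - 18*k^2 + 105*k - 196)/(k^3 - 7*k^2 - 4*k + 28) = (k^2 - 11*k + 28)/(k^2 - 4)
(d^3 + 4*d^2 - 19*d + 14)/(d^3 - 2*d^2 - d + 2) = (d + 7)/(d + 1)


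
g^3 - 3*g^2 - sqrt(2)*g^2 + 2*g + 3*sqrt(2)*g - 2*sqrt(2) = (g - 2)*(g - 1)*(g - sqrt(2))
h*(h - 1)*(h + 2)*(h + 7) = h^4 + 8*h^3 + 5*h^2 - 14*h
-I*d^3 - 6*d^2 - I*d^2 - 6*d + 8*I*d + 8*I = (d - 4*I)*(d - 2*I)*(-I*d - I)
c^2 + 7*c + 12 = (c + 3)*(c + 4)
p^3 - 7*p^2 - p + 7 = (p - 7)*(p - 1)*(p + 1)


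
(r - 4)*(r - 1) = r^2 - 5*r + 4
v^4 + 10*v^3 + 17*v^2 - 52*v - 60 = (v - 2)*(v + 1)*(v + 5)*(v + 6)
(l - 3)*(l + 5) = l^2 + 2*l - 15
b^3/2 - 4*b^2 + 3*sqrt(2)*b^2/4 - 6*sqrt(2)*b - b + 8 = (b/2 + sqrt(2))*(b - 8)*(b - sqrt(2)/2)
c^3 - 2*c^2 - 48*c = c*(c - 8)*(c + 6)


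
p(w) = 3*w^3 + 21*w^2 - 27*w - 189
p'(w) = 9*w^2 + 42*w - 27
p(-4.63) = 88.43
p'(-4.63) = -28.53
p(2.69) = -51.28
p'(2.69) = 151.10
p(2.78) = -37.31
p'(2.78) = 159.32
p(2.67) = -54.28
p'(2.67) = 149.30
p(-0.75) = -158.20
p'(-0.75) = -53.44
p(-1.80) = -89.86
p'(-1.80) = -73.44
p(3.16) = 30.04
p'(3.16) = 195.59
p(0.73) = -196.35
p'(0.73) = 8.46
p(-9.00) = -432.00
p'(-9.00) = 324.00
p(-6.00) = 81.00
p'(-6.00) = 45.00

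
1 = 1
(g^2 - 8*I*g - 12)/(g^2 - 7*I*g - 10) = (g - 6*I)/(g - 5*I)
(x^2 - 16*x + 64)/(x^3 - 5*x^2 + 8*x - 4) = (x^2 - 16*x + 64)/(x^3 - 5*x^2 + 8*x - 4)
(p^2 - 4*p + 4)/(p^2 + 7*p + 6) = (p^2 - 4*p + 4)/(p^2 + 7*p + 6)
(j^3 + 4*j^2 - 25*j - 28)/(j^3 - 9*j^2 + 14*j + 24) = (j + 7)/(j - 6)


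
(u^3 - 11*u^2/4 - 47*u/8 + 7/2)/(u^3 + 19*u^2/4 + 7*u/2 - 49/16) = 2*(u - 4)/(2*u + 7)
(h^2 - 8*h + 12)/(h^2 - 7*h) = (h^2 - 8*h + 12)/(h*(h - 7))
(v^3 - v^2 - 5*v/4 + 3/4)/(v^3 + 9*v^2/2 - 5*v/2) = (2*v^2 - v - 3)/(2*v*(v + 5))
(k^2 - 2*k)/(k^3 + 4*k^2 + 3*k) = (k - 2)/(k^2 + 4*k + 3)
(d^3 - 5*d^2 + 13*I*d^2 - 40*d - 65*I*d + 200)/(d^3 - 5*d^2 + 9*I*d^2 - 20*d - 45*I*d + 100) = (d + 8*I)/(d + 4*I)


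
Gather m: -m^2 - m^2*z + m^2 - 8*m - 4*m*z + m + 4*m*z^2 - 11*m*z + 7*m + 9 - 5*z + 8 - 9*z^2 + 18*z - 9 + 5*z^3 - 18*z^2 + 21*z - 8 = -m^2*z + m*(4*z^2 - 15*z) + 5*z^3 - 27*z^2 + 34*z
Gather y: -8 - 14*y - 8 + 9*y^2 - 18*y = 9*y^2 - 32*y - 16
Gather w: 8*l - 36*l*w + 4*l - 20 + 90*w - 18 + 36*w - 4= 12*l + w*(126 - 36*l) - 42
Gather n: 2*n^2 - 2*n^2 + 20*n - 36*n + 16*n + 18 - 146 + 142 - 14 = 0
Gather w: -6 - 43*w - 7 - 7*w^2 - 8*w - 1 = -7*w^2 - 51*w - 14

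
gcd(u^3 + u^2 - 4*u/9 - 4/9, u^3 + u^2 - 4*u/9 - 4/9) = u^3 + u^2 - 4*u/9 - 4/9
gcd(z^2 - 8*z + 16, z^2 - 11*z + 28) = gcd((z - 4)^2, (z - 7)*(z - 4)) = z - 4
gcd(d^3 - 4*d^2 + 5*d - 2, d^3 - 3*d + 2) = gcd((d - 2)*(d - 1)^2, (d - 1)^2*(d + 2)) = d^2 - 2*d + 1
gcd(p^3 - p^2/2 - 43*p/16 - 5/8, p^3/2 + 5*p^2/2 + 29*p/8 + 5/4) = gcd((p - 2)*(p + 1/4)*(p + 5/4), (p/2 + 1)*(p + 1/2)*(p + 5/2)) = 1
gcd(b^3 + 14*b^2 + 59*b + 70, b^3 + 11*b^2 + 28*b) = b + 7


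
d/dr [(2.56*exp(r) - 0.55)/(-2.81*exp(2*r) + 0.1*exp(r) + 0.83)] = (7.1936*exp(2*r) - 3.091*exp(r) + 2.1798)*exp(r)/(7.8961*exp(4*r) - 0.562*exp(3*r) - 4.6546*exp(2*r) + 0.166*exp(r) + 0.6889)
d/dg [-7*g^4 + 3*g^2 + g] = -28*g^3 + 6*g + 1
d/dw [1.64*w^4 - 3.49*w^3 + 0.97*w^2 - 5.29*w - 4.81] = 6.56*w^3 - 10.47*w^2 + 1.94*w - 5.29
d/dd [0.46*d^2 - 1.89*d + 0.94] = 0.92*d - 1.89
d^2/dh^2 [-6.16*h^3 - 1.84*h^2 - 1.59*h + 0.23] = -36.96*h - 3.68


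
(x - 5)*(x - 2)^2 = x^3 - 9*x^2 + 24*x - 20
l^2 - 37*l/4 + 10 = (l - 8)*(l - 5/4)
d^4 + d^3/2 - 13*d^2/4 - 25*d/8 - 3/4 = (d - 2)*(d + 1/2)^2*(d + 3/2)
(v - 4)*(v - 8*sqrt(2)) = v^2 - 8*sqrt(2)*v - 4*v + 32*sqrt(2)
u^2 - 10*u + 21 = (u - 7)*(u - 3)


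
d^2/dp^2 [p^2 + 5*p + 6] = 2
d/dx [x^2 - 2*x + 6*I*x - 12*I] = 2*x - 2 + 6*I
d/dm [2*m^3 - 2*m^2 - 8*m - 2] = 6*m^2 - 4*m - 8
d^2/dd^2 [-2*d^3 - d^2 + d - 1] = -12*d - 2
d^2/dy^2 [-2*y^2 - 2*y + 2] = -4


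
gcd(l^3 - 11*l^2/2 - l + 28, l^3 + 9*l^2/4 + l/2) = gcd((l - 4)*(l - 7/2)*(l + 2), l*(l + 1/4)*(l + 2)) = l + 2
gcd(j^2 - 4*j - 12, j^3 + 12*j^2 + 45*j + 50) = j + 2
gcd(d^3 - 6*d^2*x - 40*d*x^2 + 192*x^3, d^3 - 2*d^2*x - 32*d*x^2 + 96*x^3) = -d^2 - 2*d*x + 24*x^2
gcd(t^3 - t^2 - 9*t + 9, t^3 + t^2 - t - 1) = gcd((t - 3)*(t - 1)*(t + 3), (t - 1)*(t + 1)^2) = t - 1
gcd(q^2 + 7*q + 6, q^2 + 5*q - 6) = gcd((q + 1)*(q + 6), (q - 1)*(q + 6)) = q + 6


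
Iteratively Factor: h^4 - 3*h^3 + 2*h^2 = (h - 1)*(h^3 - 2*h^2) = h*(h - 1)*(h^2 - 2*h) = h^2*(h - 1)*(h - 2)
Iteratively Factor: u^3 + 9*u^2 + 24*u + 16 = (u + 4)*(u^2 + 5*u + 4) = (u + 4)^2*(u + 1)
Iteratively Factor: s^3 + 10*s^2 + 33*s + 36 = (s + 3)*(s^2 + 7*s + 12) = (s + 3)^2*(s + 4)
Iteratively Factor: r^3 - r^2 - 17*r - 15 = (r + 3)*(r^2 - 4*r - 5) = (r + 1)*(r + 3)*(r - 5)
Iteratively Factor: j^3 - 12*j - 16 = (j + 2)*(j^2 - 2*j - 8) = (j - 4)*(j + 2)*(j + 2)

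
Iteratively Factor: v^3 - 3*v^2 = (v)*(v^2 - 3*v) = v^2*(v - 3)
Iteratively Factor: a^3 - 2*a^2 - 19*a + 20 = (a - 1)*(a^2 - a - 20) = (a - 1)*(a + 4)*(a - 5)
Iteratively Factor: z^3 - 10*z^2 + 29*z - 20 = (z - 1)*(z^2 - 9*z + 20) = (z - 5)*(z - 1)*(z - 4)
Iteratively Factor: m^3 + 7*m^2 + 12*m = (m + 3)*(m^2 + 4*m) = m*(m + 3)*(m + 4)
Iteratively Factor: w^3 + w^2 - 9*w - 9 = (w + 3)*(w^2 - 2*w - 3) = (w - 3)*(w + 3)*(w + 1)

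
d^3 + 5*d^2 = d^2*(d + 5)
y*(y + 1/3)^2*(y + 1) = y^4 + 5*y^3/3 + 7*y^2/9 + y/9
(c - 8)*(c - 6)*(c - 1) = c^3 - 15*c^2 + 62*c - 48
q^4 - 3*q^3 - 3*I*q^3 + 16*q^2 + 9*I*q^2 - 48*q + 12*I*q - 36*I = (q - 3)*(q - 6*I)*(q + I)*(q + 2*I)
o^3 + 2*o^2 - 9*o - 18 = (o - 3)*(o + 2)*(o + 3)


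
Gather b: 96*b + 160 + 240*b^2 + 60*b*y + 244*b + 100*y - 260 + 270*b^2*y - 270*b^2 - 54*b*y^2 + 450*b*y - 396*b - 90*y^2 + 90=b^2*(270*y - 30) + b*(-54*y^2 + 510*y - 56) - 90*y^2 + 100*y - 10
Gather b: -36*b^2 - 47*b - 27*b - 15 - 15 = -36*b^2 - 74*b - 30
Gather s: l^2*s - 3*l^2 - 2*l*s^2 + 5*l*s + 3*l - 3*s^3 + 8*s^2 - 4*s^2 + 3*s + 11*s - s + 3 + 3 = -3*l^2 + 3*l - 3*s^3 + s^2*(4 - 2*l) + s*(l^2 + 5*l + 13) + 6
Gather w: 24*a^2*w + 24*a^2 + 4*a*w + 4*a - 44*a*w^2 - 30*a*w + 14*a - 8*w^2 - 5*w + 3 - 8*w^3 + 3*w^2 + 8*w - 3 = 24*a^2 + 18*a - 8*w^3 + w^2*(-44*a - 5) + w*(24*a^2 - 26*a + 3)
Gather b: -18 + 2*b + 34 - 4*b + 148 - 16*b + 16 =180 - 18*b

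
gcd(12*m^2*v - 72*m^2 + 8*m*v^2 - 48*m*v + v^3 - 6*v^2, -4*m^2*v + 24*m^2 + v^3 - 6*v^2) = 2*m*v - 12*m + v^2 - 6*v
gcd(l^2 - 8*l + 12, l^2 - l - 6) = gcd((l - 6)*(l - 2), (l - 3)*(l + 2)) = 1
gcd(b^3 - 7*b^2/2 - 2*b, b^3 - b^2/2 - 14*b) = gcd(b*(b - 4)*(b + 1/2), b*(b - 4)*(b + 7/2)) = b^2 - 4*b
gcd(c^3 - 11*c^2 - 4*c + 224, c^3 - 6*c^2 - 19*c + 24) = c - 8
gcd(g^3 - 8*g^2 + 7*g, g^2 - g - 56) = 1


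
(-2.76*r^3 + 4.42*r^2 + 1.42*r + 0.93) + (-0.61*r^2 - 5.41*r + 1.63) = -2.76*r^3 + 3.81*r^2 - 3.99*r + 2.56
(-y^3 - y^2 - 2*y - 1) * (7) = -7*y^3 - 7*y^2 - 14*y - 7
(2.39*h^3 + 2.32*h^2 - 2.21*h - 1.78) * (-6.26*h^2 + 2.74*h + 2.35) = -14.9614*h^5 - 7.9746*h^4 + 25.8079*h^3 + 10.5394*h^2 - 10.0707*h - 4.183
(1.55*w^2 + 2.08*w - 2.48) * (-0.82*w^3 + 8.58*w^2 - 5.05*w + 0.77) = -1.271*w^5 + 11.5934*w^4 + 12.0525*w^3 - 30.5889*w^2 + 14.1256*w - 1.9096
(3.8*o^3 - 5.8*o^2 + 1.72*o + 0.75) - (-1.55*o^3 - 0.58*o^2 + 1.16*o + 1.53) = 5.35*o^3 - 5.22*o^2 + 0.56*o - 0.78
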